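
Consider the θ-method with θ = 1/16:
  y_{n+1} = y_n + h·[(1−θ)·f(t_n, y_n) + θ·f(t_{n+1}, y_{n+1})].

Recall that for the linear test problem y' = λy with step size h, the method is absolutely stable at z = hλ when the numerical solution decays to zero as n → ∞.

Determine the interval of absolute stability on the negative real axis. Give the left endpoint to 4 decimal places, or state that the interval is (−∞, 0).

Test eqn y'=λy, z=hλ:
  y_{n+1} = y_n + z·[15/16·y_n + 1/16·y_{n+1}] ⇒ (1 − 1/16z)y_{n+1} = (1 + 15/16z)y_n
  so R(z) = (1 + 15/16z)/(1 − 1/16z).

Need |R(x)|<1, x<0.
x=-0.5: |R|=0.5152
R=−1: 1+15/16x = −1+1/16x ⇒ -7/8x=2 ⇒ x=2/(-7/8)=-2.2857
Confirm numerically:
  x=-2.170: |R|=0.91084 <1
  x=-1.550: |R|=0.41311 <1
  x=-1.498: |R|=0.36976 <1
  x=-1.122: |R|=0.04848 <1
  x=-2.685: |R|=1.29917 >1
  x=-2.432: |R|=1.11111 >1
  x=-2.419: |R|=1.10131 >1
Stable set (-2.2857, 0).

z∈(-2.2857,0).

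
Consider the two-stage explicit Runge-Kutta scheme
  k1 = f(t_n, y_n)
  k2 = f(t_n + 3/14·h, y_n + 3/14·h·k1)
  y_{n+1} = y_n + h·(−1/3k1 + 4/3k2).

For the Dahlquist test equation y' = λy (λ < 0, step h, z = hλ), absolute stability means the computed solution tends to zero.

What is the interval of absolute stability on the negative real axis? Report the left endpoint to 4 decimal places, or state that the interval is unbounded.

Set f=λy, z=hλ:
  k1=λy_n ⇒ h·k1=z·y_n;  k2=λ(1+3/14z)y_n ⇒ h·k2=z(1+3/14z)y_n
  y_{n+1}/y_n = 1 − 1/3z + 4/3z(1+3/14z) = 1 + z + 2/7z²
  Hence R(z) = 1 + z + 2/7z².

Solve |R(x)|<1 on ℝ⁻.
x=-1.15: |R|=0.2279
R=1: x+2/7x²=0 ⇒ x=−7/2=-3.5000; min R=1−1/(4·2/7)=0.1250>−1
Confirm numerically:
  x=-2.802: |R|=0.44120 <1
  x=-2.654: |R|=0.35849 <1
  x=-1.727: |R|=0.12515 <1
  x=-3.984: |R|=1.55093 >1
  x=-3.749: |R|=1.26671 >1
Interval (-3.5000, 0).

z∈(-3.5000,0).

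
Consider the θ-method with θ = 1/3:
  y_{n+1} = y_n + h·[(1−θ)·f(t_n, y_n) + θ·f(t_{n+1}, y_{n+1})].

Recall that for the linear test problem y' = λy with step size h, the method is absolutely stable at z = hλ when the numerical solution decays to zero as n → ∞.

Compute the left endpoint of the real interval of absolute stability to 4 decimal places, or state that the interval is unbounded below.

z* = -6.0000.

Set f=λy, z=hλ:
  y_{n+1} = y_n + z·[2/3·y_n + 1/3·y_{n+1}] ⇒ (1 − 1/3z)y_{n+1} = (1 + 2/3z)y_n
  ⇒ R(z) = (1 + 2/3z)/(1 − 1/3z).

Boundary: |R(x)|=1, x<0.
x=-0.79: |R|=0.3747
R=−1: 1+2/3x = −1+1/3x ⇒ -1/3x=2 ⇒ x=2/(-1/3)=-6.0000
Confirm numerically:
  x=-4.988: |R|=0.87331 <1
  x=-4.211: |R|=0.75191 <1
  x=-2.718: |R|=0.42602 <1
  x=-2.439: |R|=0.34528 <1
  x=-6.315: |R|=1.03382 >1
  x=-6.272: |R|=1.02934 >1
  x=-6.200: |R|=1.02174 >1
Stable set (-6.0000, 0).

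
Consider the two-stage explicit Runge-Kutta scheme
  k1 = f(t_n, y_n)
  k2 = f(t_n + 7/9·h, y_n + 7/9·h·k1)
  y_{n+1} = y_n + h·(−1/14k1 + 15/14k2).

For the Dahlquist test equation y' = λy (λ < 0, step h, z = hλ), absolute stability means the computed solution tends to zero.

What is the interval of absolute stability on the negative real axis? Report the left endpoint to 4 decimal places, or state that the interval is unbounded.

On y'=λy, z=hλ:
  k1=λy_n ⇒ h·k1=z·y_n;  k2=λ(1+7/9z)y_n ⇒ h·k2=z(1+7/9z)y_n
  y_{n+1}/y_n = 1 − 1/14z + 15/14z(1+7/9z) = 1 + z + 5/6z²
  so R(z) = 1 + z + 5/6z².

Need |R(x)|<1, x<0.
x=-1.8: |R|=1.9000
R=1: x+5/6x²=0 ⇒ x=−6/5=-1.2000; min R=1−1/(4·5/6)=0.7000>−1
Confirm numerically:
  x=-1.135: |R|=0.93852 <1
  x=-1.103: |R|=0.91084 <1
  x=-0.708: |R|=0.70972 <1
  x=-0.491: |R|=0.70990 <1
  x=-1.636: |R|=1.59441 >1
  x=-1.472: |R|=1.33365 >1
So |R|<1 on (-1.2000, 0).

z∈(-1.2000,0).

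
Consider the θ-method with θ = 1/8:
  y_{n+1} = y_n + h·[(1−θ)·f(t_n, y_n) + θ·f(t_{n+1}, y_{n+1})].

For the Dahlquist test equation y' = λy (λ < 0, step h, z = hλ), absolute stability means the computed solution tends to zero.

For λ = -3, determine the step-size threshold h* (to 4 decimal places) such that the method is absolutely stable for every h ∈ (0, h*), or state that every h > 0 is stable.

(-2.6667,0); λ=-3 ⇒ h* = (8/3)/3 = 0.8889.

With y'=λy (z=hλ):
  y_{n+1} = y_n + z·[7/8·y_n + 1/8·y_{n+1}] ⇒ (1 − 1/8z)y_{n+1} = (1 + 7/8z)y_n
  so R(z) = (1 + 7/8z)/(1 − 1/8z).

Need |R(x)|<1, x<0.
x=-1.76: |R|=0.4426
R=−1: 1+7/8x = −1+1/8x ⇒ -3/4x=2 ⇒ x=2/(-3/4)=-2.6667
Confirm numerically:
  x=-2.608: |R|=0.96682 <1
  x=-2.314: |R|=0.79484 <1
  x=-1.111: |R|=0.02448 <1
  x=-1.085: |R|=0.04458 <1
  x=-3.151: |R|=1.26060 >1
  x=-2.913: |R|=1.13543 >1
  x=-2.878: |R|=1.11657 >1
Stable set (-2.6667, 0).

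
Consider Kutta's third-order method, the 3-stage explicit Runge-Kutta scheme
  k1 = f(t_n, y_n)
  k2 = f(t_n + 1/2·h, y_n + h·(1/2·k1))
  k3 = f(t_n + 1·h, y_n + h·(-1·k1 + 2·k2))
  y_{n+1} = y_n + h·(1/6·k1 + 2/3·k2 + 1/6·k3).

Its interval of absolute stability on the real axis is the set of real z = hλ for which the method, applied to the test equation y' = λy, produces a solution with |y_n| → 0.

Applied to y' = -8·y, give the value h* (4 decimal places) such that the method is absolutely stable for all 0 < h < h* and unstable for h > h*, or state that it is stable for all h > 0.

Test eqn y'=λy, z=hλ:
  order 3, 3-stage ⇒ R(z)=1+z+z^2/2+z^3/6
  (e.g. R(-1.47)=0.08103, |R|=0.08103)

Need |R(x)|<1, x<0.
x=-1.47: |R|=0.0810
|R(-2.42)|=0.8539 |R(-0.79)|=0.4399 |R(-0.71)|=0.4824
Bisect:
  x_lo=-2.9943 |R|=1.9857  x_hi=-0.3350 |R|=0.7149
  mid=-1.66462 |R|=0.04791 →hi
  mid=-2.32944 |R|=0.72300 →hi
  mid=-2.66185 |R|=1.26253 →lo
  mid=-2.49565 |R|=0.97211 →hi
  mid=-2.57875 |R|=1.11187 →lo
  mid=-2.53720 |R|=1.04066 →lo
  mid=-2.51642 |R|=1.00606 →lo
  mid=-2.50603 |R|=0.98900 →hi
  mid=-2.51123 |R|=0.99751 →hi
  ...
  [-2.51285,-2.51269] ⇒ x*=-2.5127
So |R|<1 on (-2.5127, 0).

(-2.5127,0); λ=-8 ⇒ h* = 0.3141.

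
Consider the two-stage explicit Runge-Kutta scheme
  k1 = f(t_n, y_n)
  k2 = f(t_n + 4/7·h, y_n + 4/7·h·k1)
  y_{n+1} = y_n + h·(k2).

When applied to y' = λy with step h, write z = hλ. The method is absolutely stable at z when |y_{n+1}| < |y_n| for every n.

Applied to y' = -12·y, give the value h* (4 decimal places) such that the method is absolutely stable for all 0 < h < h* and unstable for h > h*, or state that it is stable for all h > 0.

(-1.7500,0); λ=-12 ⇒ h* = (7/4)/12 = 0.1458.

Test eqn y'=λy, z=hλ:
  k1=λy_n ⇒ h·k1=z·y_n;  k2=λ(1+4/7z)y_n ⇒ h·k2=z(1+4/7z)y_n
  y_{n+1}/y_n = 1 + z(1+4/7z) = 1 + z + 4/7z²
  R(z) = 1 + z + 4/7z².

Boundary: |R(x)|=1, x<0.
x=-1.71: |R|=0.9609
R=1: x+4/7x²=0 ⇒ x=−7/4=-1.7500; min R=1−1/(4·4/7)=0.5625>−1
Confirm numerically:
  x=-1.479: |R|=0.77097 <1
  x=-1.070: |R|=0.58423 <1
  x=-0.908: |R|=0.56312 <1
  x=-0.856: |R|=0.56271 <1
  x=-2.267: |R|=1.66974 >1
  x=-2.024: |R|=1.31690 >1
  x=-2.020: |R|=1.31166 >1
Stable set (-1.7500, 0).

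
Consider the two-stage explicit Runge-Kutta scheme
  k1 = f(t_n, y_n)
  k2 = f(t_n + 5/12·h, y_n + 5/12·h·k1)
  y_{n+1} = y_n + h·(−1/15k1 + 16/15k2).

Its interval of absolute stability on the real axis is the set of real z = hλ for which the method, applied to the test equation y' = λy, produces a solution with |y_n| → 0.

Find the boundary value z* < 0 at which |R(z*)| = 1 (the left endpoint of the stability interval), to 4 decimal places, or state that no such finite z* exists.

z* = -2.2500.

On y'=λy, z=hλ:
  k1=λy_n ⇒ h·k1=z·y_n;  k2=λ(1+5/12z)y_n ⇒ h·k2=z(1+5/12z)y_n
  y_{n+1}/y_n = 1 − 1/15z + 16/15z(1+5/12z) = 1 + z + 4/9z²
  ⇒ R(z) = 1 + z + 4/9z².

Boundary: |R(x)|=1, x<0.
x=-0.56: |R|=0.5794
R=1: x+4/9x²=0 ⇒ x=−9/4=-2.2500; min R=1−1/(4·4/9)=0.4375>−1
Confirm numerically:
  x=-1.597: |R|=0.53652 <1
  x=-1.516: |R|=0.50545 <1
  x=-0.927: |R|=0.45492 <1
  x=-2.485: |R|=1.25954 >1
  x=-2.475: |R|=1.24750 >1
So |R|<1 on (-2.2500, 0).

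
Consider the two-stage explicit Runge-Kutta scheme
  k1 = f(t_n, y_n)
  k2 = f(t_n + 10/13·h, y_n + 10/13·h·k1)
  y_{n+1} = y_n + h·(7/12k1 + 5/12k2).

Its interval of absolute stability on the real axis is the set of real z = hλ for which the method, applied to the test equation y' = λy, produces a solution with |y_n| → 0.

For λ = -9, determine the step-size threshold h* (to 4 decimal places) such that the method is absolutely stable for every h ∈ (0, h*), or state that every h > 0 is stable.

(-3.1200,0); λ=-9 ⇒ h* = (78/25)/9 = 0.3467.

On y'=λy, z=hλ:
  k1=λy_n ⇒ h·k1=z·y_n;  k2=λ(1+10/13z)y_n ⇒ h·k2=z(1+10/13z)y_n
  y_{n+1}/y_n = 1 + 7/12z + 5/12z(1+10/13z) = 1 + z + 25/78z²
  Hence R(z) = 1 + z + 25/78z².

Boundary: |R(x)|=1, x<0.
x=-1.62: |R|=0.2212
R=1: x+25/78x²=0 ⇒ x=−78/25=-3.1200; min R=1−1/(4·25/78)=0.2200>−1
Confirm numerically:
  x=-2.887: |R|=0.78440 <1
  x=-2.461: |R|=0.48019 <1
  x=-1.554: |R|=0.22001 <1
  x=-1.300: |R|=0.24167 <1
  x=-3.410: |R|=1.31696 >1
  x=-3.290: |R|=1.17926 >1
Interval (-3.1200, 0).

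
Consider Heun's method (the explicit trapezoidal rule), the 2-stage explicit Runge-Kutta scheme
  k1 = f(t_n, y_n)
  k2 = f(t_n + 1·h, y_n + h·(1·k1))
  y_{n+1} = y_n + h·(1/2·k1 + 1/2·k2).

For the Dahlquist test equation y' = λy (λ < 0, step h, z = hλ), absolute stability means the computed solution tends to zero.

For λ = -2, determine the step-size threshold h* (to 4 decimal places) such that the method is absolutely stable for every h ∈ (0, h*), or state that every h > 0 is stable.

Test eqn y'=λy, z=hλ:
  order 2, 2-stage ⇒ R(z)=1+z+z^2/2
  (e.g. R(-1.34)=0.55780, |R|=0.55780)

Solve |R(x)|<1 on ℝ⁻.
x=-1.34: |R|=0.5578
|R(-1.16)|=0.5128 |R(-0.92)|=0.5032 |R(-0.53)|=0.6104
Bisect:
  x_lo=-2.8609 |R|=2.2315  x_hi=-0.3416 |R|=0.7168
  mid=-1.60124 |R|=0.68074 →hi
  mid=-2.23107 |R|=1.25777 →lo
  mid=-1.91615 |R|=0.91967 →hi
  mid=-2.07361 |R|=1.07632 →lo
  mid=-1.99488 |R|=0.99490 →hi
  mid=-2.03425 |R|=1.03483 →lo
  mid=-2.01457 |R|=1.01467 →lo
  mid=-2.00472 |R|=1.00474 →lo
  mid=-1.99980 |R|=0.99980 →hi
  ...
  [-2.00011,-1.99996] ⇒ x*=-2.0000
Interval (-2.0000, 0).

(-2.0000,0); λ=-2 ⇒ h* = 1.0000.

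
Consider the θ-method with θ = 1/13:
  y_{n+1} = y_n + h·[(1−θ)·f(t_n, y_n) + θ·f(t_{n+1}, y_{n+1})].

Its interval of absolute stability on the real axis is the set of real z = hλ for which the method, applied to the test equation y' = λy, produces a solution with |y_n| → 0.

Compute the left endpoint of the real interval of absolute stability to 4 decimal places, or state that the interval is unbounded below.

With y'=λy (z=hλ):
  y_{n+1} = y_n + z·[12/13·y_n + 1/13·y_{n+1}] ⇒ (1 − 1/13z)y_{n+1} = (1 + 12/13z)y_n
  so R(z) = (1 + 12/13z)/(1 − 1/13z).

Need |R(x)|<1, x<0.
x=-1.03: |R|=0.0456
R=−1: 1+12/13x = −1+1/13x ⇒ -11/13x=2 ⇒ x=2/(-11/13)=-2.3636
Confirm numerically:
  x=-1.280: |R|=0.16527 <1
  x=-1.205: |R|=0.10278 <1
  x=-1.012: |R|=0.06109 <1
  x=-2.674: |R|=1.21781 >1
  x=-2.548: |R|=1.13043 >1
Interval (-2.3636, 0).

z* = -2.3636.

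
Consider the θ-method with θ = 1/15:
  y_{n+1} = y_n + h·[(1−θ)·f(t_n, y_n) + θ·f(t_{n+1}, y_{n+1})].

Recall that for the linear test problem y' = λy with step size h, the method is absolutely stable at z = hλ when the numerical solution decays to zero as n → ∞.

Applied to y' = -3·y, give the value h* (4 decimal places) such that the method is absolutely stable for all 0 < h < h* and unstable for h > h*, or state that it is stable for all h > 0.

On y'=λy, z=hλ:
  y_{n+1} = y_n + z·[14/15·y_n + 1/15·y_{n+1}] ⇒ (1 − 1/15z)y_{n+1} = (1 + 14/15z)y_n
  R(z) = (1 + 14/15z)/(1 − 1/15z).

Need |R(x)|<1, x<0.
x=-0.9: |R|=0.1509
R=−1: 1+14/15x = −1+1/15x ⇒ -13/15x=2 ⇒ x=2/(-13/15)=-2.3077
Confirm numerically:
  x=-2.226: |R|=0.93835 <1
  x=-2.083: |R|=0.82901 <1
  x=-1.616: |R|=0.45883 <1
  x=-0.995: |R|=0.06690 <1
  x=-2.631: |R|=1.23839 >1
  x=-2.544: |R|=1.17510 >1
Stable set (-2.3077, 0).

(-2.3077,0); λ=-3 ⇒ h* = (30/13)/3 = 0.7692.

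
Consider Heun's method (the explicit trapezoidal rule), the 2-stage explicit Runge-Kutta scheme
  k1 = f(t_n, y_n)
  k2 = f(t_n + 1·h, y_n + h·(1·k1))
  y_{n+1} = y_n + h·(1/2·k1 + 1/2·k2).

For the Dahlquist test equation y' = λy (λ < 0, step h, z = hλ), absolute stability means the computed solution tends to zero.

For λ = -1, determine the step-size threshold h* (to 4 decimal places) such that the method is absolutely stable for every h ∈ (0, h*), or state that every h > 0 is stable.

(-2.0000,0); λ=-1 ⇒ h* = 2.0000.

Test eqn y'=λy, z=hλ:
  order 2, 2-stage ⇒ R(z)=1+z+z^2/2
  (e.g. R(-0.42)=0.66820, |R|=0.66820)

Solve |R(x)|<1 on ℝ⁻.
x=-0.42: |R|=0.6682
|R(-1.46)|=0.6058 |R(-1.17)|=0.5144 |R(-0.6)|=0.5800
Bisect:
  x_lo=-2.4247 |R|=1.5149  x_hi=-0.2225 |R|=0.8023
  mid=-1.32360 |R|=0.55236 →hi
  mid=-1.87417 |R|=0.88208 →hi
  mid=-2.14945 |R|=1.16062 →lo
  mid=-2.01181 |R|=1.01188 →lo
  mid=-1.94299 |R|=0.94461 →hi
  mid=-1.97740 |R|=0.97765 →hi
  mid=-1.99460 |R|=0.99462 →hi
  mid=-2.00321 |R|=1.00321 →lo
  ...
  [-2.00012,-1.99998] ⇒ x*=-2.0000
So |R|<1 on (-2.0000, 0).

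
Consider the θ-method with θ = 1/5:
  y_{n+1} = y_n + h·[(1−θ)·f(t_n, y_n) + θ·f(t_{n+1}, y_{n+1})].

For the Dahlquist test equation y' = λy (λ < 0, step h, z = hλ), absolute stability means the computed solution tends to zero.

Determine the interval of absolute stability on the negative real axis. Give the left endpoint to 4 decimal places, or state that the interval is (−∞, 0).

Test eqn y'=λy, z=hλ:
  y_{n+1} = y_n + z·[4/5·y_n + 1/5·y_{n+1}] ⇒ (1 − 1/5z)y_{n+1} = (1 + 4/5z)y_n
  ⇒ R(z) = (1 + 4/5z)/(1 − 1/5z).

Boundary: |R(x)|=1, x<0.
x=-1.72: |R|=0.2798
R=−1: 1+4/5x = −1+1/5x ⇒ -3/5x=2 ⇒ x=2/(-3/5)=-3.3333
Confirm numerically:
  x=-2.974: |R|=0.86481 <1
  x=-2.520: |R|=0.67553 <1
  x=-1.773: |R|=0.30887 <1
  x=-1.660: |R|=0.24625 <1
  x=-3.745: |R|=1.14122 >1
  x=-3.574: |R|=1.08421 >1
  x=-3.452: |R|=1.04212 >1
Interval (-3.3333, 0).

z∈(-3.3333,0).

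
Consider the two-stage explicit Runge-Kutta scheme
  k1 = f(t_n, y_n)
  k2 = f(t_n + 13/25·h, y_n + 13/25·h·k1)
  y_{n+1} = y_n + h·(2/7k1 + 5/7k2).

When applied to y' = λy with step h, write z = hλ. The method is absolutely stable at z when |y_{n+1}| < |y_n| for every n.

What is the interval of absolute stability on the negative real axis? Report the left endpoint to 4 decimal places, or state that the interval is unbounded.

Set f=λy, z=hλ:
  k1=λy_n ⇒ h·k1=z·y_n;  k2=λ(1+13/25z)y_n ⇒ h·k2=z(1+13/25z)y_n
  y_{n+1}/y_n = 1 + 2/7z + 5/7z(1+13/25z) = 1 + z + 13/35z²
  so R(z) = 1 + z + 13/35z².

Find x<0 with |R(x)|<1.
x=-1.02: |R|=0.3664
R=1: x+13/35x²=0 ⇒ x=−35/13=-2.6923; min R=1−1/(4·13/35)=0.3269>−1
Confirm numerically:
  x=-2.571: |R|=0.88416 <1
  x=-2.040: |R|=0.50574 <1
  x=-1.538: |R|=0.34059 <1
  x=-1.392: |R|=0.32770 <1
  x=-3.265: |R|=1.69451 >1
  x=-3.152: |R|=1.53818 >1
  x=-2.989: |R|=1.32939 >1
Interval (-2.6923, 0).

z∈(-2.6923,0).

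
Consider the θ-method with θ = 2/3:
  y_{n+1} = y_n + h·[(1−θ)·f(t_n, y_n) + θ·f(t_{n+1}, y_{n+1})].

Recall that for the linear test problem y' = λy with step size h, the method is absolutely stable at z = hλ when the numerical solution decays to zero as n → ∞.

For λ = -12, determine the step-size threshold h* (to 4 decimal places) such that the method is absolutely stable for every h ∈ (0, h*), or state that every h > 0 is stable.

interval (−∞, 0). Any h>0 works for λ=-12.

Test eqn y'=λy, z=hλ:
  y_{n+1} = y_n + z·[1/3·y_n + 2/3·y_{n+1}] ⇒ (1 − 2/3z)y_{n+1} = (1 + 1/3z)y_n
  so R(z) = (1 + 1/3z)/(1 − 2/3z).

Solve |R(x)|<1 on ℝ⁻.
x=-1.32: |R|=0.2979
x=-2: |R|=0.1429
x=-10: |R|=0.3043
x=-100: |R|=0.4778
θ=2/3≥1/2 ⇒ |1+1/3x|<|1−2/3x| ∀x<0 ⇒ interval (−∞,0).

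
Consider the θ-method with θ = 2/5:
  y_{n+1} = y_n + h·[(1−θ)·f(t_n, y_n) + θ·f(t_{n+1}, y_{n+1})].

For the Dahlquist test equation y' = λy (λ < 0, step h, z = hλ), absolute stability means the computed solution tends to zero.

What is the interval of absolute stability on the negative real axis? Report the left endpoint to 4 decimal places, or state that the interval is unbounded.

z∈(-10.0000,0).

On y'=λy, z=hλ:
  y_{n+1} = y_n + z·[3/5·y_n + 2/5·y_{n+1}] ⇒ (1 − 2/5z)y_{n+1} = (1 + 3/5z)y_n
  ⇒ R(z) = (1 + 3/5z)/(1 − 2/5z).

Find x<0 with |R(x)|<1.
x=-1: |R|=0.2857
R=−1: 1+3/5x = −1+2/5x ⇒ -1/5x=2 ⇒ x=2/(-1/5)=-10.0000
Confirm numerically:
  x=-9.931: |R|=0.99722 <1
  x=-8.810: |R|=0.94739 <1
  x=-8.620: |R|=0.93795 <1
  x=-7.960: |R|=0.90249 <1
  x=-10.139: |R|=1.00550 >1
  x=-10.049: |R|=1.00195 >1
Stable set (-10.0000, 0).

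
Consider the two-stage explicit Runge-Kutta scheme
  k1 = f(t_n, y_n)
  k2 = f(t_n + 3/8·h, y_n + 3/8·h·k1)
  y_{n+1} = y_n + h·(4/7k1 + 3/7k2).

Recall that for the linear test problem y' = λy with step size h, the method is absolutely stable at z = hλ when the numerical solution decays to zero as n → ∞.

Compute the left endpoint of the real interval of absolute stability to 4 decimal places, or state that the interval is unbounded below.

left endpoint -6.2222.

With y'=λy (z=hλ):
  k1=λy_n ⇒ h·k1=z·y_n;  k2=λ(1+3/8z)y_n ⇒ h·k2=z(1+3/8z)y_n
  y_{n+1}/y_n = 1 + 4/7z + 3/7z(1+3/8z) = 1 + z + 9/56z²
  so R(z) = 1 + z + 9/56z².

Boundary: |R(x)|=1, x<0.
x=-0.71: |R|=0.3710
R=1: x+9/56x²=0 ⇒ x=−56/9=-6.2222; min R=1−1/(4·9/56)=-0.5556>−1
Confirm numerically:
  x=-4.834: |R|=0.07850 <1
  x=-3.540: |R|=0.52599 <1
  x=-2.993: |R|=0.55331 <1
  x=-2.766: |R|=0.53641 <1
  x=-6.646: |R|=1.45264 >1
  x=-6.618: |R|=1.42095 >1
So |R|<1 on (-6.2222, 0).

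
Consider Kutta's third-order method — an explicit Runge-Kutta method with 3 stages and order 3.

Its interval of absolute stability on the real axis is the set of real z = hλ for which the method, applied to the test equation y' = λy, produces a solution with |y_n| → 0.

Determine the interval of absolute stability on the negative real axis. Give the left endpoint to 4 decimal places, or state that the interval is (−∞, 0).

With y'=λy (z=hλ):
  order 3, 3-stage ⇒ R(z)=1+z+z^2/2+z^3/6
  (e.g. R(-0.72)=0.47699, |R|=0.47699)

Solve |R(x)|<1 on ℝ⁻.
x=-0.72: |R|=0.4770
|R(-2.79)|=1.5176 |R(-2.43)|=0.8690 |R(-0.52)|=0.5918
Bisect:
  x_lo=-3.1578 |R|=2.4202  x_hi=-0.1172 |R|=0.8894
  mid=-1.63751 |R|=0.02860 →hi
  mid=-2.39768 |R|=0.82056 →hi
  mid=-2.77776 |R|=1.49196 →lo
  mid=-2.58772 |R|=1.12759 →lo
  mid=-2.49270 |R|=0.96734 →hi
  mid=-2.54021 |R|=1.04573 →lo
  mid=-2.51645 |R|=1.00610 →lo
  ...
  [-2.51293,-2.51274] ⇒ x*=-2.5127
So |R|<1 on (-2.5127, 0).

(-2.5127, 0).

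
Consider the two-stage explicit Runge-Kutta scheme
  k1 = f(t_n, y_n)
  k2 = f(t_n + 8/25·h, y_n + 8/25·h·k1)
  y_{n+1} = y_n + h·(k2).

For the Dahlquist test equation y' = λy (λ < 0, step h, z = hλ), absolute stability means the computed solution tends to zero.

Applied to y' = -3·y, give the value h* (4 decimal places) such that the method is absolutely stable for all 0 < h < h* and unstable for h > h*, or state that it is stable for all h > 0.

(-3.1250,0); λ=-3 ⇒ h* = (25/8)/3 = 1.0417.

With y'=λy (z=hλ):
  k1=λy_n ⇒ h·k1=z·y_n;  k2=λ(1+8/25z)y_n ⇒ h·k2=z(1+8/25z)y_n
  y_{n+1}/y_n = 1 + z(1+8/25z) = 1 + z + 8/25z²
  ⇒ R(z) = 1 + z + 8/25z².

Boundary: |R(x)|=1, x<0.
x=-1.62: |R|=0.2198
R=1: x+8/25x²=0 ⇒ x=−25/8=-3.1250; min R=1−1/(4·8/25)=0.2188>−1
Confirm numerically:
  x=-2.361: |R|=0.42278 <1
  x=-2.200: |R|=0.34880 <1
  x=-2.013: |R|=0.28369 <1
  x=-1.560: |R|=0.21875 <1
  x=-3.632: |R|=1.58926 >1
  x=-3.362: |R|=1.25497 >1
  x=-3.187: |R|=1.06323 >1
Stable set (-3.1250, 0).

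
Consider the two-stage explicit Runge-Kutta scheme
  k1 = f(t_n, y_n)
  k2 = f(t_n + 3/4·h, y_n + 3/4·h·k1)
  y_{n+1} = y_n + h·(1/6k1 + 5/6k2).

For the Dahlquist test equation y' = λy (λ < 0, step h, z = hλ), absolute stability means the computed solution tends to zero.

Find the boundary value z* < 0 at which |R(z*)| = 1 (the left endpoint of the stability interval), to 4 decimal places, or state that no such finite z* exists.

Set f=λy, z=hλ:
  k1=λy_n ⇒ h·k1=z·y_n;  k2=λ(1+3/4z)y_n ⇒ h·k2=z(1+3/4z)y_n
  y_{n+1}/y_n = 1 + 1/6z + 5/6z(1+3/4z) = 1 + z + 5/8z²
  R(z) = 1 + z + 5/8z².

Find x<0 with |R(x)|<1.
x=-1.32: |R|=0.7690
R=1: x+5/8x²=0 ⇒ x=−8/5=-1.6000; min R=1−1/(4·5/8)=0.6000>−1
Confirm numerically:
  x=-1.265: |R|=0.73514 <1
  x=-1.190: |R|=0.69506 <1
  x=-1.145: |R|=0.67439 <1
  x=-2.105: |R|=1.66439 >1
  x=-2.030: |R|=1.54556 >1
  x=-1.647: |R|=1.04838 >1
Interval (-1.6000, 0).

left endpoint -1.6000.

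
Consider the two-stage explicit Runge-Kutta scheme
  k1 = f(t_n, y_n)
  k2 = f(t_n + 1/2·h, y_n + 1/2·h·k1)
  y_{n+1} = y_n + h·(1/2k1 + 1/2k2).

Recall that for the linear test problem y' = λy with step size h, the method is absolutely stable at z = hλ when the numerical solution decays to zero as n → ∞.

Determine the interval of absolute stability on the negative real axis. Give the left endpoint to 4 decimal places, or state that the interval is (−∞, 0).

(-4.0000, 0).

With y'=λy (z=hλ):
  k1=λy_n ⇒ h·k1=z·y_n;  k2=λ(1+1/2z)y_n ⇒ h·k2=z(1+1/2z)y_n
  y_{n+1}/y_n = 1 + 1/2z + 1/2z(1+1/2z) = 1 + z + 1/4z²
  ⇒ R(z) = 1 + z + 1/4z².

Find x<0 with |R(x)|<1.
x=-1.51: |R|=0.0600
R=1: x+1/4x²=0 ⇒ x=−4=-4.0000; min R=1−1/(4·1/4)=0.0000>−1
Confirm numerically:
  x=-3.634: |R|=0.66749 <1
  x=-3.250: |R|=0.39062 <1
  x=-2.358: |R|=0.03204 <1
  x=-2.262: |R|=0.01716 <1
  x=-4.492: |R|=1.55252 >1
  x=-4.233: |R|=1.24657 >1
Stable set (-4.0000, 0).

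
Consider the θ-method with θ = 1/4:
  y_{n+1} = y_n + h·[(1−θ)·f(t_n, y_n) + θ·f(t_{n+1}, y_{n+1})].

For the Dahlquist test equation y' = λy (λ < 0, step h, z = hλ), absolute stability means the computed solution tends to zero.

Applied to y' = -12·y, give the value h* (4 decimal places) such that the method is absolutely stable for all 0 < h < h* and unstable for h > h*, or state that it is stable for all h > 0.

(-4.0000,0); λ=-12 ⇒ h* = (4)/12 = 0.3333.

On y'=λy, z=hλ:
  y_{n+1} = y_n + z·[3/4·y_n + 1/4·y_{n+1}] ⇒ (1 − 1/4z)y_{n+1} = (1 + 3/4z)y_n
  so R(z) = (1 + 3/4z)/(1 − 1/4z).

Find x<0 with |R(x)|<1.
x=-0.46: |R|=0.5874
R=−1: 1+3/4x = −1+1/4x ⇒ -1/2x=2 ⇒ x=2/(-1/2)=-4.0000
Confirm numerically:
  x=-3.589: |R|=0.89169 <1
  x=-2.990: |R|=0.71102 <1
  x=-1.814: |R|=0.24802 <1
  x=-1.639: |R|=0.16262 <1
  x=-4.594: |R|=1.13824 >1
  x=-4.060: |R|=1.01489 >1
Stable set (-4.0000, 0).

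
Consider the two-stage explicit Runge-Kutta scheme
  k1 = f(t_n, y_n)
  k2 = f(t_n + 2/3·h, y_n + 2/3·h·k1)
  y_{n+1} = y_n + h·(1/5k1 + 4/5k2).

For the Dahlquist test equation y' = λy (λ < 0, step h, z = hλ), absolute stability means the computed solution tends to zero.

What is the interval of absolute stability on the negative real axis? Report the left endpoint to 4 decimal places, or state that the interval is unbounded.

z∈(-1.8750,0).

Test eqn y'=λy, z=hλ:
  k1=λy_n ⇒ h·k1=z·y_n;  k2=λ(1+2/3z)y_n ⇒ h·k2=z(1+2/3z)y_n
  y_{n+1}/y_n = 1 + 1/5z + 4/5z(1+2/3z) = 1 + z + 8/15z²
  ⇒ R(z) = 1 + z + 8/15z².

Need |R(x)|<1, x<0.
x=-1.4: |R|=0.6453
R=1: x+8/15x²=0 ⇒ x=−15/8=-1.8750; min R=1−1/(4·8/15)=0.5312>−1
Confirm numerically:
  x=-1.806: |R|=0.93354 <1
  x=-1.661: |R|=0.81042 <1
  x=-1.289: |R|=0.59714 <1
  x=-1.114: |R|=0.54786 <1
  x=-2.401: |R|=1.67356 >1
  x=-2.165: |R|=1.33485 >1
  x=-1.953: |R|=1.08124 >1
Interval (-1.8750, 0).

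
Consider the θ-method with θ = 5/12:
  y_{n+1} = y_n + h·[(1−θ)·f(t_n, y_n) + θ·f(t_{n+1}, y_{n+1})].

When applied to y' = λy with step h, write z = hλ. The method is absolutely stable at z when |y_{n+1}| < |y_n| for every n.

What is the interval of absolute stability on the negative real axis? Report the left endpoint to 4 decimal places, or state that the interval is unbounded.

Test eqn y'=λy, z=hλ:
  y_{n+1} = y_n + z·[7/12·y_n + 5/12·y_{n+1}] ⇒ (1 − 5/12z)y_{n+1} = (1 + 7/12z)y_n
  Hence R(z) = (1 + 7/12z)/(1 − 5/12z).

Solve |R(x)|<1 on ℝ⁻.
x=-1.42: |R|=0.1079
R=−1: 1+7/12x = −1+5/12x ⇒ -1/6x=2 ⇒ x=2/(-1/6)=-12.0000
Confirm numerically:
  x=-8.527: |R|=0.87287 <1
  x=-6.465: |R|=0.75025 <1
  x=-6.414: |R|=0.74649 <1
  x=-12.290: |R|=1.00790 >1
  x=-12.090: |R|=1.00248 >1
Stable set (-12.0000, 0).

z∈(-12.0000,0).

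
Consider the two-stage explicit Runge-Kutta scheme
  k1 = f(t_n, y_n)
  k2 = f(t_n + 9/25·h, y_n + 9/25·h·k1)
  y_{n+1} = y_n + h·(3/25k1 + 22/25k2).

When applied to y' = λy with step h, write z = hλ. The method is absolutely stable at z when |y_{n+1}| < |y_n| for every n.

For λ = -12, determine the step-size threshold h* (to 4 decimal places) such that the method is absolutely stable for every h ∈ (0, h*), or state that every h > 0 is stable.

(-3.1566,0); λ=-12 ⇒ h* = (625/198)/12 = 0.2630.

Set f=λy, z=hλ:
  k1=λy_n ⇒ h·k1=z·y_n;  k2=λ(1+9/25z)y_n ⇒ h·k2=z(1+9/25z)y_n
  y_{n+1}/y_n = 1 + 3/25z + 22/25z(1+9/25z) = 1 + z + 198/625z²
  ⇒ R(z) = 1 + z + 198/625z².

Find x<0 with |R(x)|<1.
x=-0.69: |R|=0.4608
R=1: x+198/625x²=0 ⇒ x=−625/198=-3.1566; min R=1−1/(4·198/625)=0.2109>−1
Confirm numerically:
  x=-3.039: |R|=0.88681 <1
  x=-2.450: |R|=0.45159 <1
  x=-2.018: |R|=0.27211 <1
  x=-3.731: |R|=1.67897 >1
  x=-3.604: |R|=1.51086 >1
  x=-3.482: |R|=1.35899 >1
Interval (-3.1566, 0).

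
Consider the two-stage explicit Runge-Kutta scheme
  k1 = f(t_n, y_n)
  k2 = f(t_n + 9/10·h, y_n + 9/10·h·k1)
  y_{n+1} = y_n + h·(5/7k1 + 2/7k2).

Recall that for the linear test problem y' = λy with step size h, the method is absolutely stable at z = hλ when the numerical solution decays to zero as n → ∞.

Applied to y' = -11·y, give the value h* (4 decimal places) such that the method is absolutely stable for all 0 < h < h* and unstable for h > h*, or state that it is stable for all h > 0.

Test eqn y'=λy, z=hλ:
  k1=λy_n ⇒ h·k1=z·y_n;  k2=λ(1+9/10z)y_n ⇒ h·k2=z(1+9/10z)y_n
  y_{n+1}/y_n = 1 + 5/7z + 2/7z(1+9/10z) = 1 + z + 9/35z²
  so R(z) = 1 + z + 9/35z².

Solve |R(x)|<1 on ℝ⁻.
x=-1.5: |R|=0.0786
R=1: x+9/35x²=0 ⇒ x=−35/9=-3.8889; min R=1−1/(4·9/35)=0.0278>−1
Confirm numerically:
  x=-3.291: |R|=0.49403 <1
  x=-2.489: |R|=0.10403 <1
  x=-2.381: |R|=0.07678 <1
  x=-2.151: |R|=0.03875 <1
  x=-4.429: |R|=1.61512 >1
  x=-4.170: |R|=1.30143 >1
  x=-3.909: |R|=1.02022 >1
Stable set (-3.8889, 0).

(-3.8889,0); λ=-11 ⇒ h* = (35/9)/11 = 0.3535.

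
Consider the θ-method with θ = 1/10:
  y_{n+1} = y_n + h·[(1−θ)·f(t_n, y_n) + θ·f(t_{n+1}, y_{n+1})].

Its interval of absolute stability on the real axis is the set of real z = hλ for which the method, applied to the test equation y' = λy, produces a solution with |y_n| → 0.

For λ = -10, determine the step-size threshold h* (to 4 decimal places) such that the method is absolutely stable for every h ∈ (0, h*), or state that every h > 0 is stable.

(-2.5000,0); λ=-10 ⇒ h* = (5/2)/10 = 0.2500.

On y'=λy, z=hλ:
  y_{n+1} = y_n + z·[9/10·y_n + 1/10·y_{n+1}] ⇒ (1 − 1/10z)y_{n+1} = (1 + 9/10z)y_n
  Hence R(z) = (1 + 9/10z)/(1 − 1/10z).

Find x<0 with |R(x)|<1.
x=-0.4: |R|=0.6154
R=−1: 1+9/10x = −1+1/10x ⇒ -4/5x=2 ⇒ x=2/(-4/5)=-2.5000
Confirm numerically:
  x=-1.950: |R|=0.63180 <1
  x=-1.648: |R|=0.41484 <1
  x=-1.307: |R|=0.15592 <1
  x=-2.961: |R|=1.28455 >1
  x=-2.754: |R|=1.15932 >1
  x=-2.532: |R|=1.02043 >1
Interval (-2.5000, 0).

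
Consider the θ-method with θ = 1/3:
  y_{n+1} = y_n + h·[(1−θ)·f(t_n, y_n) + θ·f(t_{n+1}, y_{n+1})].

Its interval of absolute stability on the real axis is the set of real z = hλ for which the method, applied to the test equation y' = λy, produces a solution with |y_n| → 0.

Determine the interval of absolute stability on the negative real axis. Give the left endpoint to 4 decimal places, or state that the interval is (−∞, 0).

(-6.0000, 0).

With y'=λy (z=hλ):
  y_{n+1} = y_n + z·[2/3·y_n + 1/3·y_{n+1}] ⇒ (1 − 1/3z)y_{n+1} = (1 + 2/3z)y_n
  ⇒ R(z) = (1 + 2/3z)/(1 − 1/3z).

Find x<0 with |R(x)|<1.
x=-1.57: |R|=0.0306
R=−1: 1+2/3x = −1+1/3x ⇒ -1/3x=2 ⇒ x=2/(-1/3)=-6.0000
Confirm numerically:
  x=-5.289: |R|=0.91422 <1
  x=-5.134: |R|=0.89353 <1
  x=-4.196: |R|=0.74931 <1
  x=-3.628: |R|=0.64212 <1
  x=-6.163: |R|=1.01779 >1
  x=-6.050: |R|=1.00552 >1
Stable set (-6.0000, 0).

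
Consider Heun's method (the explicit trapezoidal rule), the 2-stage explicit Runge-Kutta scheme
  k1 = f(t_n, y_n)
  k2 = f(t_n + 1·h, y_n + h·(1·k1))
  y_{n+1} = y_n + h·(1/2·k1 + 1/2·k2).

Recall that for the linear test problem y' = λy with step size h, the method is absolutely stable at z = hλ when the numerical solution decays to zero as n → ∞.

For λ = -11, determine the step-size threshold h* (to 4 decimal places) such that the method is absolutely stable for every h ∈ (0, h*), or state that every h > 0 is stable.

Test eqn y'=λy, z=hλ:
  order 2, 2-stage ⇒ R(z)=1+z+z^2/2
  (e.g. R(-1.7)=0.74500, |R|=0.74500)

Boundary: |R(x)|=1, x<0.
x=-1.7: |R|=0.7450
|R(-2.32)|=1.3712 |R(-1.97)|=0.9704 |R(-1.03)|=0.5005
Bisect:
  x_lo=-2.6620 |R|=1.8811  x_hi=-0.2216 |R|=0.8030
  mid=-1.44178 |R|=0.59758 →hi
  mid=-2.05187 |R|=1.05321 →lo
  mid=-1.74682 |R|=0.77887 →hi
  mid=-1.89935 |R|=0.90441 →hi
  mid=-1.97561 |R|=0.97591 →hi
  mid=-2.01374 |R|=1.01383 →lo
  mid=-1.99467 |R|=0.99469 →hi
  mid=-2.00421 |R|=1.00422 →lo
  ...
  [-2.00004,-1.99989] ⇒ x*=-2.0000
Interval (-2.0000, 0).

(-2.0000,0); λ=-11 ⇒ h* = 0.1818.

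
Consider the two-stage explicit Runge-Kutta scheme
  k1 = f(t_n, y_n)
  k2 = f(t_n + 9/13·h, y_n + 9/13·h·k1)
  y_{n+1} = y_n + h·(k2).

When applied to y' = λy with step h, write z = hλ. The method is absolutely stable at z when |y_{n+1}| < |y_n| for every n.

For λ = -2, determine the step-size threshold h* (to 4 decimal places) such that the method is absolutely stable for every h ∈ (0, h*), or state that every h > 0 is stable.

Set f=λy, z=hλ:
  k1=λy_n ⇒ h·k1=z·y_n;  k2=λ(1+9/13z)y_n ⇒ h·k2=z(1+9/13z)y_n
  y_{n+1}/y_n = 1 + z(1+9/13z) = 1 + z + 9/13z²
  R(z) = 1 + z + 9/13z².

Boundary: |R(x)|=1, x<0.
x=-0.94: |R|=0.6717
R=1: x+9/13x²=0 ⇒ x=−13/9=-1.4444; min R=1−1/(4·9/13)=0.6389>−1
Confirm numerically:
  x=-1.223: |R|=0.81250 <1
  x=-0.906: |R|=0.66227 <1
  x=-0.582: |R|=0.65250 <1
  x=-1.850: |R|=1.51942 >1
  x=-1.566: |R|=1.13178 >1
Stable set (-1.4444, 0).

(-1.4444,0); λ=-2 ⇒ h* = (13/9)/2 = 0.7222.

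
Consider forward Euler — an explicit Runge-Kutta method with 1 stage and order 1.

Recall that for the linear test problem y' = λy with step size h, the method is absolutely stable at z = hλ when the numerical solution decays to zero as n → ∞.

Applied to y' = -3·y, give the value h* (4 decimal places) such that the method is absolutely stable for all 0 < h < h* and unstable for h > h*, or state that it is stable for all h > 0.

(-2.0000,0); λ=-3 ⇒ h* = 0.6667.

Test eqn y'=λy, z=hλ:
  order 1, 1-stage ⇒ R(z)=1+z
  (e.g. R(-1.15)=-0.15000, |R|=0.15000)

Find x<0 with |R(x)|<1.
x=-1.15: |R|=0.1500
|R(-1.8)|=0.8000 |R(-1.19)|=0.1900 |R(-0.65)|=0.3500
Bisect:
  x_lo=-2.8408 |R|=1.8408  x_hi=-0.3220 |R|=0.6780
  mid=-1.58141 |R|=0.58141 →hi
  mid=-2.21110 |R|=1.21110 →lo
  mid=-1.89626 |R|=0.89626 →hi
  mid=-2.05368 |R|=1.05368 →lo
  mid=-1.97497 |R|=0.97497 →hi
  mid=-2.01432 |R|=1.01432 →lo
  mid=-1.99464 |R|=0.99464 →hi
  ...
  [-2.00002,-1.99987] ⇒ x*=-2.0000
Stable set (-2.0000, 0).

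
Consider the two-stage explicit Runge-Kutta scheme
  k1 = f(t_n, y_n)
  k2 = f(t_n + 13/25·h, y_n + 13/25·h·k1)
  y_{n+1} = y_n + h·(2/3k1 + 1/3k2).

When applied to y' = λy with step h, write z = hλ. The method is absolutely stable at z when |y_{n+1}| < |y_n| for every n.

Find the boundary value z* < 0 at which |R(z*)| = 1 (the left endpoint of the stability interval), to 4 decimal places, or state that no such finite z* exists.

z* = -5.7692.

With y'=λy (z=hλ):
  k1=λy_n ⇒ h·k1=z·y_n;  k2=λ(1+13/25z)y_n ⇒ h·k2=z(1+13/25z)y_n
  y_{n+1}/y_n = 1 + 2/3z + 1/3z(1+13/25z) = 1 + z + 13/75z²
  so R(z) = 1 + z + 13/75z².

Find x<0 with |R(x)|<1.
x=-0.85: |R|=0.2752
R=1: x+13/75x²=0 ⇒ x=−75/13=-5.7692; min R=1−1/(4·13/75)=-0.4423>−1
Confirm numerically:
  x=-5.661: |R|=0.89380 <1
  x=-4.830: |R|=0.21368 <1
  x=-3.628: |R|=0.34652 <1
  x=-3.100: |R|=0.43427 <1
  x=-6.368: |R|=1.66091 >1
  x=-6.100: |R|=1.34973 >1
  x=-5.845: |R|=1.07676 >1
Interval (-5.7692, 0).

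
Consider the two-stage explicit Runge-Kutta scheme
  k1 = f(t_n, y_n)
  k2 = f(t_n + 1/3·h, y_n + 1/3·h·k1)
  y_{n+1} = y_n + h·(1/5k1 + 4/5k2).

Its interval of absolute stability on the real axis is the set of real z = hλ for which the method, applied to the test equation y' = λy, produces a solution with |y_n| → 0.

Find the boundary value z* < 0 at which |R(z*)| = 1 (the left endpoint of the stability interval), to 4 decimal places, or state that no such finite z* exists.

Set f=λy, z=hλ:
  k1=λy_n ⇒ h·k1=z·y_n;  k2=λ(1+1/3z)y_n ⇒ h·k2=z(1+1/3z)y_n
  y_{n+1}/y_n = 1 + 1/5z + 4/5z(1+1/3z) = 1 + z + 4/15z²
  so R(z) = 1 + z + 4/15z².

Find x<0 with |R(x)|<1.
x=-1.38: |R|=0.1278
R=1: x+4/15x²=0 ⇒ x=−15/4=-3.7500; min R=1−1/(4·4/15)=0.0625>−1
Confirm numerically:
  x=-3.604: |R|=0.85968 <1
  x=-3.546: |R|=0.80710 <1
  x=-3.289: |R|=0.59567 <1
  x=-4.329: |R|=1.66840 >1
  x=-3.945: |R|=1.20514 >1
  x=-3.941: |R|=1.20073 >1
So |R|<1 on (-3.7500, 0).

z* = -3.7500.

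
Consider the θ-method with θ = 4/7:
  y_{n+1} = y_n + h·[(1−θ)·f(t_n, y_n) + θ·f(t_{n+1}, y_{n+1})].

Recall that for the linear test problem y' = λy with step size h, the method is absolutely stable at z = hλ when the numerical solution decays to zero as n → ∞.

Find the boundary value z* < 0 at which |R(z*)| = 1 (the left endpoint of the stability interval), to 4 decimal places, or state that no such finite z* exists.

interval (−∞, 0).

On y'=λy, z=hλ:
  y_{n+1} = y_n + z·[3/7·y_n + 4/7·y_{n+1}] ⇒ (1 − 4/7z)y_{n+1} = (1 + 3/7z)y_n
  so R(z) = (1 + 3/7z)/(1 − 4/7z).

Solve |R(x)|<1 on ℝ⁻.
x=-1.73: |R|=0.1300
x=-2: |R|=0.0667
x=-10: |R|=0.4894
x=-100: |R|=0.7199
θ=4/7≥1/2 ⇒ |1+3/7x|<|1−4/7x| ∀x<0 ⇒ unbounded interval.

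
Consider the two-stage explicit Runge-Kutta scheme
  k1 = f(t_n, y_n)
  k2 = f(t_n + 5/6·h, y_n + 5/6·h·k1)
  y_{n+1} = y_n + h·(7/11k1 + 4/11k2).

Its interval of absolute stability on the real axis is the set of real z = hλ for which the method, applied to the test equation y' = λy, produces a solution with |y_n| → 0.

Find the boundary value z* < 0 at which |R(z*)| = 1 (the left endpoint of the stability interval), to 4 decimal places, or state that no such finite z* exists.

left endpoint -3.3000.

With y'=λy (z=hλ):
  k1=λy_n ⇒ h·k1=z·y_n;  k2=λ(1+5/6z)y_n ⇒ h·k2=z(1+5/6z)y_n
  y_{n+1}/y_n = 1 + 7/11z + 4/11z(1+5/6z) = 1 + z + 10/33z²
  Hence R(z) = 1 + z + 10/33z².

Need |R(x)|<1, x<0.
x=-1.39: |R|=0.1955
R=1: x+10/33x²=0 ⇒ x=−33/10=-3.3000; min R=1−1/(4·10/33)=0.1750>−1
Confirm numerically:
  x=-2.738: |R|=0.53371 <1
  x=-2.508: |R|=0.39808 <1
  x=-2.288: |R|=0.29835 <1
  x=-1.968: |R|=0.20564 <1
  x=-3.893: |R|=1.69956 >1
  x=-3.768: |R|=1.53437 >1
  x=-3.369: |R|=1.07044 >1
So |R|<1 on (-3.3000, 0).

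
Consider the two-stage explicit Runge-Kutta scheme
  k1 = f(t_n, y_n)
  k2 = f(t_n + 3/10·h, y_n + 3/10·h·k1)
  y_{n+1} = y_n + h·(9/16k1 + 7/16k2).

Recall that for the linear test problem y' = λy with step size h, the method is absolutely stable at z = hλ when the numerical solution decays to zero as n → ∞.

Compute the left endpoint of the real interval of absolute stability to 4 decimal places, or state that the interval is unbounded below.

z* = -7.6190.

Test eqn y'=λy, z=hλ:
  k1=λy_n ⇒ h·k1=z·y_n;  k2=λ(1+3/10z)y_n ⇒ h·k2=z(1+3/10z)y_n
  y_{n+1}/y_n = 1 + 9/16z + 7/16z(1+3/10z) = 1 + z + 21/160z²
  Hence R(z) = 1 + z + 21/160z².

Find x<0 with |R(x)|<1.
x=-0.94: |R|=0.1760
R=1: x+21/160x²=0 ⇒ x=−160/21=-7.6190; min R=1−1/(4·21/160)=-0.9048>−1
Confirm numerically:
  x=-5.006: |R|=0.71687 <1
  x=-4.199: |R|=0.88485 <1
  x=-3.943: |R|=0.90242 <1
  x=-3.253: |R|=0.86411 <1
  x=-8.077: |R|=1.48548 >1
  x=-7.833: |R|=1.21996 >1
  x=-7.818: |R|=1.20415 >1
So |R|<1 on (-7.6190, 0).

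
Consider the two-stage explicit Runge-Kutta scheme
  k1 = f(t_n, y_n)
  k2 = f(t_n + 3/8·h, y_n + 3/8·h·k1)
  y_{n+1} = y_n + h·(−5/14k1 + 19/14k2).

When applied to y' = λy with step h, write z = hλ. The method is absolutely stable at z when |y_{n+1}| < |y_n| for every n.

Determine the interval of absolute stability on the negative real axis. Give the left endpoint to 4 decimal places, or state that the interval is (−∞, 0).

On y'=λy, z=hλ:
  k1=λy_n ⇒ h·k1=z·y_n;  k2=λ(1+3/8z)y_n ⇒ h·k2=z(1+3/8z)y_n
  y_{n+1}/y_n = 1 − 5/14z + 19/14z(1+3/8z) = 1 + z + 57/112z²
  R(z) = 1 + z + 57/112z².

Need |R(x)|<1, x<0.
x=-1.57: |R|=0.6845
R=1: x+57/112x²=0 ⇒ x=−112/57=-1.9649; min R=1−1/(4·57/112)=0.5088>−1
Confirm numerically:
  x=-1.781: |R|=0.83330 <1
  x=-1.536: |R|=0.66471 <1
  x=-1.150: |R|=0.52306 <1
  x=-2.265: |R|=1.34592 >1
  x=-2.201: |R|=1.26445 >1
  x=-2.172: |R|=1.22891 >1
So |R|<1 on (-1.9649, 0).

(-1.9649, 0).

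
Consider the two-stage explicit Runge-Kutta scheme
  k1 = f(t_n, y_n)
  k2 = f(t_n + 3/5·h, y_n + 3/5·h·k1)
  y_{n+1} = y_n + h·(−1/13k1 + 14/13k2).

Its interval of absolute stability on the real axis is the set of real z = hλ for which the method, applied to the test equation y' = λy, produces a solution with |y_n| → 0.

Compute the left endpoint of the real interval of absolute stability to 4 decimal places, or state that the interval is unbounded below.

z* = -1.5476.

On y'=λy, z=hλ:
  k1=λy_n ⇒ h·k1=z·y_n;  k2=λ(1+3/5z)y_n ⇒ h·k2=z(1+3/5z)y_n
  y_{n+1}/y_n = 1 − 1/13z + 14/13z(1+3/5z) = 1 + z + 42/65z²
  ⇒ R(z) = 1 + z + 42/65z².

Need |R(x)|<1, x<0.
x=-1.7: |R|=1.1674
R=1: x+42/65x²=0 ⇒ x=−65/42=-1.5476; min R=1−1/(4·42/65)=0.6131>−1
Confirm numerically:
  x=-1.002: |R|=0.64674 <1
  x=-0.944: |R|=0.63181 <1
  x=-0.673: |R|=0.61966 <1
  x=-1.904: |R|=1.43845 >1
  x=-1.826: |R|=1.32846 >1
  x=-1.764: |R|=1.24663 >1
So |R|<1 on (-1.5476, 0).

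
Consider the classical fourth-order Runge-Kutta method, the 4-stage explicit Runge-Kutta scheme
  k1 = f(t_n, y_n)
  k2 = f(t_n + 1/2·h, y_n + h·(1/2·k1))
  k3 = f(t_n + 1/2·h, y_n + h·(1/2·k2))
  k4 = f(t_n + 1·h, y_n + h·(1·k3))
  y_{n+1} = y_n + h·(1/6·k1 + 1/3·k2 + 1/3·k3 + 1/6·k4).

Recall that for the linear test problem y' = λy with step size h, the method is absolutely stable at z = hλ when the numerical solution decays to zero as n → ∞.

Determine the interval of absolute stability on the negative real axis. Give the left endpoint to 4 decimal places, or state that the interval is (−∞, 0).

z∈(-2.7853,0).

Set f=λy, z=hλ:
  order 4, 4-stage ⇒ R(z)=1+z+z^2/2+z^3/6+z^4/24
  (e.g. R(-0.78)=0.46053, |R|=0.46053)

Find x<0 with |R(x)|<1.
x=-0.78: |R|=0.4605
|R(-3.14)|=1.6804 |R(-3.08)|=1.5432 |R(-3.06)|=1.4996
Bisect:
  x_lo=-3.6450 |R|=3.2818  x_hi=-0.0726 |R|=0.9299
  mid=-1.85883 |R|=0.29579 →hi
  mid=-2.75193 |R|=0.95085 →hi
  mid=-3.19848 |R|=1.82386 →lo
  mid=-2.97520 |R|=1.32617 →lo
  mid=-2.86356 |R|=1.12456 →lo
  mid=-2.80775 |R|=1.03438 →lo
  mid=-2.77984 |R|=0.99180 →hi
  mid=-2.79379 |R|=1.01289 →lo
  mid=-2.78681 |R|=1.00229 →lo
  ...
  [-2.78550,-2.78529] ⇒ x*=-2.7853
So |R|<1 on (-2.7853, 0).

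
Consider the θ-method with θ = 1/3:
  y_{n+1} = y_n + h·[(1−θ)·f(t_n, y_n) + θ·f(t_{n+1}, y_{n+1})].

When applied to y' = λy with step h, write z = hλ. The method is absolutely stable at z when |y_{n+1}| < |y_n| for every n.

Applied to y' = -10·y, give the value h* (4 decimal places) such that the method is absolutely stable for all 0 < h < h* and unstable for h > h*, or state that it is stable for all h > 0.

(-6.0000,0); λ=-10 ⇒ h* = (6)/10 = 0.6000.

Set f=λy, z=hλ:
  y_{n+1} = y_n + z·[2/3·y_n + 1/3·y_{n+1}] ⇒ (1 − 1/3z)y_{n+1} = (1 + 2/3z)y_n
  so R(z) = (1 + 2/3z)/(1 − 1/3z).

Need |R(x)|<1, x<0.
x=-0.41: |R|=0.6393
R=−1: 1+2/3x = −1+1/3x ⇒ -1/3x=2 ⇒ x=2/(-1/3)=-6.0000
Confirm numerically:
  x=-5.352: |R|=0.92241 <1
  x=-5.300: |R|=0.91566 <1
  x=-5.102: |R|=0.88916 <1
  x=-6.459: |R|=1.04853 >1
  x=-6.308: |R|=1.03309 >1
  x=-6.044: |R|=1.00487 >1
So |R|<1 on (-6.0000, 0).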